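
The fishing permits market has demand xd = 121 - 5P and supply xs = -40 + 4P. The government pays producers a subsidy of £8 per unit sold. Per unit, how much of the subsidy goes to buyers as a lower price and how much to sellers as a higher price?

Pre-subsidy: 121 - 5P = -40 + 4P gives P* = 161/9, x* = 284/9.
With the subsidy, sellers receive Ps = Pb + 8 for each unit, where Pb is the price buyers pay.
Supply in terms of Pb becomes xs = -40 + 4(Pb + 8) = -8 + 4Pb. Setting this equal to demand: 121 - 5Pb = -8 + 4Pb, so Pb = 43/3.
Sellers receive Ps = 43/3 + 8 = 67/3; x' = 121 − 5·(43/3) = 148/3.
Buyers' price falls by P* − Pb = 161/9 − 43/3 = 32/9; sellers' price rises by Ps − P* = 67/3 − 161/9 = 40/9.

Buyers gain 32/9 per unit; sellers gain 40/9 per unit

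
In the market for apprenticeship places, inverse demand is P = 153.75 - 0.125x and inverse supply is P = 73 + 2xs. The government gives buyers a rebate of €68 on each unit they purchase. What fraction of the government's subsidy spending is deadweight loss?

DWL / government spending = 8/35

Pre-subsidy: 153.75 - 0.125x = 73 + 2x gives x* = 38 and P* = 149.
With the rebate, buyers effectively pay Pb = Ps − 68, where Ps is the price sellers receive.
On the curves, Pb = 153.75 - 0.125x and Ps = 73 + 2x; the wedge Ps − Pb = 68 gives 73 + 2x − (153.75 - 0.125x) = 68, so x' = 70.
Then Pb = 153.75 − 0.125·70 = 145 and Ps = 73 + 2·70 = 213.
ΔCS = ½(38 + 70)(149 − 145) = 216; ΔPS = ½(38 + 70)(213 − 149) = 3456.
Government spending = 68 × 70 = 4760.
DWL = ½ × 68 × (70 − 38) = 1088; fraction = 1088 / 4760 = 8/35.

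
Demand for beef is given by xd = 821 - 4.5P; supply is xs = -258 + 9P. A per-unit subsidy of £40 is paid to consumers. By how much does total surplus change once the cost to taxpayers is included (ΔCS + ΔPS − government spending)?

Net change in total surplus = -£2400

Pre-subsidy: 821 - 4.5P = -258 + 9P gives P* = 2158/27, x* = 1384/3.
With the rebate, buyers effectively pay Pb = Ps − 40, where Ps is the price sellers receive.
Demand in terms of Ps becomes xd = 821 − 4.5(Ps − 40) = 1001 - 4.5Ps. Setting this equal to supply: 1001 - 4.5Ps = -258 + 9Ps, so Ps = 2518/27.
Buyers pay Pb = 2518/27 − 40 = 1438/27; x' = -258 + 9·(2518/27) = 1744/3.
ΔCS = ½(1384/3 + 1744/3)(2158/27 − 1438/27) = 125120/9; ΔPS = ½(1384/3 + 1744/3)(2518/27 − 2158/27) = 62560/9.
Government spending = 40 × 1744/3 = 69760/3.
Net change = 125120/9 + 62560/9 − 69760/3 = -2400. The loss equals the DWL triangle ½·40·120.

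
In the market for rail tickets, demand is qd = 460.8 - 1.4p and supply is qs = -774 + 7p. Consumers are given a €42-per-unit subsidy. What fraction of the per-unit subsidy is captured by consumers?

Pre-subsidy: 460.8 - 1.4p = -774 + 7p gives p* = 147, q* = 255.
With the rebate, buyers effectively pay pb = ps − 42, where ps is the price sellers receive.
Demand in terms of ps becomes qd = 460.8 − 1.4(ps − 42) = 519.6 - 1.4ps. Setting this equal to supply: 519.6 - 1.4ps = -774 + 7ps, so ps = 154.
Buyers pay pb = 154 − 42 = 112; q' = -774 + 7·154 = 304.
Buyers' price falls by p* − pb = 147 − 112 = 35; sellers' price rises by ps − p* = 154 − 147 = 7.
So consumers capture 35/42 = 5/6 of each unit of subsidy.

Consumer share = 5/6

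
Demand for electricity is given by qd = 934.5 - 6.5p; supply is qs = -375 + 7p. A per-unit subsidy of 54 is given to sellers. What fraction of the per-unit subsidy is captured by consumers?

Pre-subsidy: 934.5 - 6.5p = -375 + 7p gives p* = 97, q* = 304.
With the subsidy, sellers receive ps = pb + 54 for each unit, where pb is the price buyers pay.
Supply in terms of pb becomes qs = -375 + 7(pb + 54) = 3 + 7pb. Setting this equal to demand: 934.5 - 6.5pb = 3 + 7pb, so pb = 69.
Sellers receive ps = 69 + 54 = 123; q' = 934.5 − 6.5·69 = 486.
Buyers' price falls by p* − pb = 97 − 69 = 28; sellers' price rises by ps − p* = 123 − 97 = 26.
So consumers capture 28/54 = 14/27 of each unit of subsidy.

Consumer share = 14/27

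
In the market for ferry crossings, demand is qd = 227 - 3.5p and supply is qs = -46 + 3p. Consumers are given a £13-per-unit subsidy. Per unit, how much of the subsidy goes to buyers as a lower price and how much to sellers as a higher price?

Pre-subsidy: 227 - 3.5p = -46 + 3p gives p* = 42, q* = 80.
With the rebate, buyers effectively pay pb = ps − 13, where ps is the price sellers receive.
Demand in terms of ps becomes qd = 227 − 3.5(ps − 13) = 272.5 - 3.5ps. Setting this equal to supply: 272.5 - 3.5ps = -46 + 3ps, so ps = 49.
Buyers pay pb = 49 − 13 = 36; q' = -46 + 3·49 = 101.
Buyers' price falls by p* − pb = 42 − 36 = 6; sellers' price rises by ps − p* = 49 − 42 = 7.

Buyers gain £6 per unit; sellers gain £7 per unit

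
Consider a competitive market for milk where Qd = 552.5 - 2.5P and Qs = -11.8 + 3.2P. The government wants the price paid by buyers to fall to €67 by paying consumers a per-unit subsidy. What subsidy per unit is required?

At a buyer price of 67, quantity demanded is 552.5 − 2.5·67 = 385.
Sellers supply 385 only when they receive Ps with -11.8 + 3.2·Ps = 385, i.e. Ps = 124.
s = Ps − Pb = 124 − 67 = 57.

Required subsidy s = €57 per unit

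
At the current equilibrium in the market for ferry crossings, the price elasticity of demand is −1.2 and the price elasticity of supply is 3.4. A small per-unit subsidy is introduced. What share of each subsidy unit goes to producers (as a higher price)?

Producer share = 6/23

For a small subsidy around the equilibrium, the benefit split depends on the relative slopes, which at a point are proportional to the elasticities.
Buyer share = εs/(εs + |εd|) = 3.4/(3.4 + 1.2) = 17/23; seller share = |εd|/(εs + |εd|) = 6/23.
So producers capture 6/23 of the subsidy.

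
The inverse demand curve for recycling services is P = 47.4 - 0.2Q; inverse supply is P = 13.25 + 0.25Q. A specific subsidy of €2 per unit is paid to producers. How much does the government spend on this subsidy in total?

Government cost = 482/3

Pre-subsidy: 47.4 - 0.2Q = 13.25 + 0.25Q gives Q* = 683/9 and P* = 290/9.
With the subsidy, sellers receive Ps = Pb + 2 for each unit, where Pb is the price buyers pay.
On the curves, Pb = 47.4 - 0.2Q and Ps = 13.25 + 0.25Q; the wedge Ps − Pb = 2 gives 13.25 + 0.25Q − (47.4 - 0.2Q) = 2, so Q' = 241/3.
Then Pb = 47.4 − 0.2·(241/3) = 94/3 and Ps = 13.25 + 0.25·(241/3) = 100/3.
Government outlay = subsidy × quantity = 2 × 241/3 = 482/3.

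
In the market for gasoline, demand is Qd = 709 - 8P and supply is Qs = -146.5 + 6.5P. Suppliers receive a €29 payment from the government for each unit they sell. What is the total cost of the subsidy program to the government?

Pre-subsidy: 709 - 8P = -146.5 + 6.5P gives P* = 59, Q* = 237.
With the subsidy, sellers receive Ps = Pb + 29 for each unit, where Pb is the price buyers pay.
Supply in terms of Pb becomes Qs = -146.5 + 6.5(Pb + 29) = 42 + 6.5Pb. Setting this equal to demand: 709 - 8Pb = 42 + 6.5Pb, so Pb = 46.
Sellers receive Ps = 46 + 29 = 75; Q' = 709 − 8·46 = 341.
Government outlay = subsidy × quantity = 29 × 341 = 9889.

Government cost = €9889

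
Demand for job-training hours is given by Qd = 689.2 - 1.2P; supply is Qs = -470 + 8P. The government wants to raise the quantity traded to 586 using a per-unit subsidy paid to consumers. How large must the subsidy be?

At Q = 586, invert demand for the buyer price: Pb = (689.2 − 586)/1.2 = 86; invert supply for the seller price: Ps = (586 − (-470))/8 = 132.
The subsidy must fill the gap: s = Ps − Pb = 132 − 86 = 46.

Required subsidy s = 46 per unit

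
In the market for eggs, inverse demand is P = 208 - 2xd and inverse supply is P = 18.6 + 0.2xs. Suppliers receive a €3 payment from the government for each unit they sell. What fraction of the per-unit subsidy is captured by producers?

Producer share = 1/11

Pre-subsidy: 208 - 2x = 18.6 + 0.2x gives x* = 947/11 and P* = 394/11.
With the subsidy, sellers receive Ps = Pb + 3 for each unit, where Pb is the price buyers pay.
On the curves, Pb = 208 - 2x and Ps = 18.6 + 0.2x; the wedge Ps − Pb = 3 gives 18.6 + 0.2x − (208 - 2x) = 3, so x' = 962/11.
Then Pb = 208 − 2·(962/11) = 364/11 and Ps = 18.6 + 0.2·(962/11) = 397/11.
Buyers' price falls by P* − Pb = 394/11 − 364/11 = 30/11; sellers' price rises by Ps − P* = 397/11 − 394/11 = 3/11.
So producers capture (3/11)/3 = 1/11 of each unit of subsidy.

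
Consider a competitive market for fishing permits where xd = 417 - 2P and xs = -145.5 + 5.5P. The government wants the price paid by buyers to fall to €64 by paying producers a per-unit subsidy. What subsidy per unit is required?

At a buyer price of 64, quantity demanded is 417 − 2·64 = 289.
Sellers supply 289 only when they receive Ps with -145.5 + 5.5·Ps = 289, i.e. Ps = 79.
s = Ps − Pb = 79 − 64 = 15.

Required subsidy s = €15 per unit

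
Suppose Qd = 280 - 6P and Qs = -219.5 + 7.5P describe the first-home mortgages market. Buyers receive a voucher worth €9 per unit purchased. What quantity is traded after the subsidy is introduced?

Q' = 88

Pre-subsidy: 280 - 6P = -219.5 + 7.5P gives P* = 37, Q* = 58.
With the rebate, buyers effectively pay Pb = Ps − 9, where Ps is the price sellers receive.
Demand in terms of Ps becomes Qd = 280 − 6(Ps − 9) = 334 - 6Ps. Setting this equal to supply: 334 - 6Ps = -219.5 + 7.5Ps, so Ps = 41.
Buyers pay Pb = 41 − 9 = 32; Q' = -219.5 + 7.5·41 = 88.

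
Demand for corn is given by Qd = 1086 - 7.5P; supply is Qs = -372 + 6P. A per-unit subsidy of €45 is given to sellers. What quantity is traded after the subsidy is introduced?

Pre-subsidy: 1086 - 7.5P = -372 + 6P gives P* = 108, Q* = 276.
With the subsidy, sellers receive Ps = Pb + 45 for each unit, where Pb is the price buyers pay.
Supply in terms of Pb becomes Qs = -372 + 6(Pb + 45) = -102 + 6Pb. Setting this equal to demand: 1086 - 7.5Pb = -102 + 6Pb, so Pb = 88.
Sellers receive Ps = 88 + 45 = 133; Q' = 1086 − 7.5·88 = 426.

Q' = 426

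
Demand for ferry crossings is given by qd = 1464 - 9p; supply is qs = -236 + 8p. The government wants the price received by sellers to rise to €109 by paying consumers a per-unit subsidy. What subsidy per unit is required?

At a seller price of 109, quantity supplied is -236 + 8·109 = 636.
Buyers absorb 636 only when they pay pb with 1464 − 9·pb = 636, i.e. pb = 92.
s = ps − pb = 109 − 92 = 17.

Required subsidy s = €17 per unit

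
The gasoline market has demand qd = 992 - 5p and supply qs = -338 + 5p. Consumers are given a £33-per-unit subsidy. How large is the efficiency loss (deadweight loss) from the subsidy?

Pre-subsidy: 992 - 5p = -338 + 5p gives p* = 133, q* = 327.
With the rebate, buyers effectively pay pb = ps − 33, where ps is the price sellers receive.
Demand in terms of ps becomes qd = 992 − 5(ps − 33) = 1157 - 5ps. Setting this equal to supply: 1157 - 5ps = -338 + 5ps, so ps = 149.5.
Buyers pay pb = 149.5 − 33 = 116.5; q' = -338 + 5·149.5 = 409.5.
The subsidy expands output by 409.5 − 327 = 82.5 past the efficient level; on those units the gap between marginal cost and willingness to pay runs from 0 up to 33.
DWL = ½ × 33 × 82.5 = 1361.25.

Deadweight loss = £1361.25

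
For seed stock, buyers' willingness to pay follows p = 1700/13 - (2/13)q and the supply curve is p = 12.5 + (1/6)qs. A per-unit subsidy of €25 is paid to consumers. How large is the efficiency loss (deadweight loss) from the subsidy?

Deadweight loss = €975

Pre-subsidy: 1700/13 - (2/13)q = 12.5 + (1/6)q gives q* = 369 and p* = 74.
With the rebate, buyers effectively pay pb = ps − 25, where ps is the price sellers receive.
On the curves, pb = 1700/13 - (2/13)q and ps = 12.5 + (1/6)q; the wedge ps − pb = 25 gives 12.5 + (1/6)q − (1700/13 - (2/13)q) = 25, so q' = 447.
Then pb = 1700/13 − (2/13)·447 = 62 and ps = 12.5 + (1/6)·447 = 87.
The subsidy expands output by 447 − 369 = 78 past the efficient level; on those units the gap between marginal cost and willingness to pay runs from 0 up to 25.
DWL = ½ × 25 × 78 = 975.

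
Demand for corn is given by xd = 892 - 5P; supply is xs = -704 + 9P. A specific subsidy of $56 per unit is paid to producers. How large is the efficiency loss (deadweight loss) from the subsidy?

Deadweight loss = $5040

Pre-subsidy: 892 - 5P = -704 + 9P gives P* = 114, x* = 322.
With the subsidy, sellers receive Ps = Pb + 56 for each unit, where Pb is the price buyers pay.
Supply in terms of Pb becomes xs = -704 + 9(Pb + 56) = -200 + 9Pb. Setting this equal to demand: 892 - 5Pb = -200 + 9Pb, so Pb = 78.
Sellers receive Ps = 78 + 56 = 134; x' = 892 − 5·78 = 502.
The subsidy expands output by 502 − 322 = 180 past the efficient level; on those units the gap between marginal cost and willingness to pay runs from 0 up to 56.
DWL = ½ × 56 × 180 = 5040.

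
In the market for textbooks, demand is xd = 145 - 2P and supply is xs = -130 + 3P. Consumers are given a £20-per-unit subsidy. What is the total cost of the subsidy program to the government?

Pre-subsidy: 145 - 2P = -130 + 3P gives P* = 55, x* = 35.
With the rebate, buyers effectively pay Pb = Ps − 20, where Ps is the price sellers receive.
Demand in terms of Ps becomes xd = 145 − 2(Ps − 20) = 185 - 2Ps. Setting this equal to supply: 185 - 2Ps = -130 + 3Ps, so Ps = 63.
Buyers pay Pb = 63 − 20 = 43; x' = -130 + 3·63 = 59.
Government outlay = subsidy × quantity = 20 × 59 = 1180.

Government cost = £1180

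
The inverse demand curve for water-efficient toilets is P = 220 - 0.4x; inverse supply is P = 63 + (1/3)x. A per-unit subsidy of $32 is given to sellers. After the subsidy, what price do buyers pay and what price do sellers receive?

Pre-subsidy: 220 - 0.4x = 63 + (1/3)x gives x* = 2355/11 and P* = 1478/11.
With the subsidy, sellers receive Ps = Pb + 32 for each unit, where Pb is the price buyers pay.
On the curves, Pb = 220 - 0.4x and Ps = 63 + (1/3)x; the wedge Ps − Pb = 32 gives 63 + (1/3)x − (220 - 0.4x) = 32, so x' = 2835/11.
Then Pb = 220 − 0.4·(2835/11) = 1286/11 and Ps = 63 + (1/3)·(2835/11) = 1638/11.

Buyers pay 1286/11; sellers receive 1638/11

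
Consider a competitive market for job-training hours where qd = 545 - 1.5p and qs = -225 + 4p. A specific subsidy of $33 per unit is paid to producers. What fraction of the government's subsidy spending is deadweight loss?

Pre-subsidy: 545 - 1.5p = -225 + 4p gives p* = 140, q* = 335.
With the subsidy, sellers receive ps = pb + 33 for each unit, where pb is the price buyers pay.
Supply in terms of pb becomes qs = -225 + 4(pb + 33) = -93 + 4pb. Setting this equal to demand: 545 - 1.5pb = -93 + 4pb, so pb = 116.
Sellers receive ps = 116 + 33 = 149; q' = 545 − 1.5·116 = 371.
ΔCS = ½(335 + 371)(140 − 116) = 8472; ΔPS = ½(335 + 371)(149 − 140) = 3177.
Government spending = 33 × 371 = 12243.
DWL = ½ × 33 × (371 − 335) = 594; fraction = 594 / 12243 = 18/371.

DWL / government spending = 18/371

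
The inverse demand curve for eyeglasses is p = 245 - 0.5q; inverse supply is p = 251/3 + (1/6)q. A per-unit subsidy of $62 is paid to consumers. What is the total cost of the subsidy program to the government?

Pre-subsidy: 245 - 0.5q = 251/3 + (1/6)q gives q* = 242 and p* = 124.
With the rebate, buyers effectively pay pb = ps − 62, where ps is the price sellers receive.
On the curves, pb = 245 - 0.5q and ps = 251/3 + (1/6)q; the wedge ps − pb = 62 gives 251/3 + (1/6)q − (245 - 0.5q) = 62, so q' = 335.
Then pb = 245 − 0.5·335 = 77.5 and ps = 251/3 + (1/6)·335 = 139.5.
Government outlay = subsidy × quantity = 62 × 335 = 20770.

Government cost = $20770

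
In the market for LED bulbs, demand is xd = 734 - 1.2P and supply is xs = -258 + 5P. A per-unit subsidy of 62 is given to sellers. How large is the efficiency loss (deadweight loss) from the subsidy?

Pre-subsidy: 734 - 1.2P = -258 + 5P gives P* = 160, x* = 542.
With the subsidy, sellers receive Ps = Pb + 62 for each unit, where Pb is the price buyers pay.
Supply in terms of Pb becomes xs = -258 + 5(Pb + 62) = 52 + 5Pb. Setting this equal to demand: 734 - 1.2Pb = 52 + 5Pb, so Pb = 110.
Sellers receive Ps = 110 + 62 = 172; x' = 734 − 1.2·110 = 602.
The subsidy expands output by 602 − 542 = 60 past the efficient level; on those units the gap between marginal cost and willingness to pay runs from 0 up to 62.
DWL = ½ × 62 × 60 = 1860.

Deadweight loss = 1860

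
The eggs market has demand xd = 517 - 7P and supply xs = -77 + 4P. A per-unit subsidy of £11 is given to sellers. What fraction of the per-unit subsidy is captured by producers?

Producer share = 7/11

Pre-subsidy: 517 - 7P = -77 + 4P gives P* = 54, x* = 139.
With the subsidy, sellers receive Ps = Pb + 11 for each unit, where Pb is the price buyers pay.
Supply in terms of Pb becomes xs = -77 + 4(Pb + 11) = -33 + 4Pb. Setting this equal to demand: 517 - 7Pb = -33 + 4Pb, so Pb = 50.
Sellers receive Ps = 50 + 11 = 61; x' = 517 − 7·50 = 167.
Buyers' price falls by P* − Pb = 54 − 50 = 4; sellers' price rises by Ps − P* = 61 − 54 = 7.
So producers capture 7/11 = 7/11 of each unit of subsidy.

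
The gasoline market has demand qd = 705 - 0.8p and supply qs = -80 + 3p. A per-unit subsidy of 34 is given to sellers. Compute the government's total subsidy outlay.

Pre-subsidy: 705 - 0.8p = -80 + 3p gives p* = 3925/19, q* = 10255/19.
With the subsidy, sellers receive ps = pb + 34 for each unit, where pb is the price buyers pay.
Supply in terms of pb becomes qs = -80 + 3(pb + 34) = 22 + 3pb. Setting this equal to demand: 705 - 0.8pb = 22 + 3pb, so pb = 3415/19.
Sellers receive ps = 3415/19 + 34 = 4061/19; q' = 705 − 0.8·(3415/19) = 10663/19.
Government outlay = subsidy × quantity = 34 × 10663/19 = 362542/19.

Government cost = 362542/19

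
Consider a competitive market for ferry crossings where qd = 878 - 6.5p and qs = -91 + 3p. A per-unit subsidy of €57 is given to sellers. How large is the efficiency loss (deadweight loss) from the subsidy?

Deadweight loss = €3334.5

Pre-subsidy: 878 - 6.5p = -91 + 3p gives p* = 102, q* = 215.
With the subsidy, sellers receive ps = pb + 57 for each unit, where pb is the price buyers pay.
Supply in terms of pb becomes qs = -91 + 3(pb + 57) = 80 + 3pb. Setting this equal to demand: 878 - 6.5pb = 80 + 3pb, so pb = 84.
Sellers receive ps = 84 + 57 = 141; q' = 878 − 6.5·84 = 332.
The subsidy expands output by 332 − 215 = 117 past the efficient level; on those units the gap between marginal cost and willingness to pay runs from 0 up to 57.
DWL = ½ × 57 × 117 = 3334.5.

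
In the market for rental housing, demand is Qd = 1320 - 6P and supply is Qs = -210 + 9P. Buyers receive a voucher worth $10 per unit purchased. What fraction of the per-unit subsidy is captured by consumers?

Consumer share = 0.6

Pre-subsidy: 1320 - 6P = -210 + 9P gives P* = 102, Q* = 708.
With the rebate, buyers effectively pay Pb = Ps − 10, where Ps is the price sellers receive.
Demand in terms of Ps becomes Qd = 1320 − 6(Ps − 10) = 1380 - 6Ps. Setting this equal to supply: 1380 - 6Ps = -210 + 9Ps, so Ps = 106.
Buyers pay Pb = 106 − 10 = 96; Q' = -210 + 9·106 = 744.
Buyers' price falls by P* − Pb = 102 − 96 = 6; sellers' price rises by Ps − P* = 106 − 102 = 4.
So consumers capture 6/10 = 0.6 of each unit of subsidy.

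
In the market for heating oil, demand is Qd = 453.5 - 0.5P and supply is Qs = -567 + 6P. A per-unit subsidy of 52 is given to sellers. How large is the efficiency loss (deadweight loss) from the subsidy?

Pre-subsidy: 453.5 - 0.5P = -567 + 6P gives P* = 157, Q* = 375.
With the subsidy, sellers receive Ps = Pb + 52 for each unit, where Pb is the price buyers pay.
Supply in terms of Pb becomes Qs = -567 + 6(Pb + 52) = -255 + 6Pb. Setting this equal to demand: 453.5 - 0.5Pb = -255 + 6Pb, so Pb = 109.
Sellers receive Ps = 109 + 52 = 161; Q' = 453.5 − 0.5·109 = 399.
The subsidy expands output by 399 − 375 = 24 past the efficient level; on those units the gap between marginal cost and willingness to pay runs from 0 up to 52.
DWL = ½ × 52 × 24 = 624.

Deadweight loss = 624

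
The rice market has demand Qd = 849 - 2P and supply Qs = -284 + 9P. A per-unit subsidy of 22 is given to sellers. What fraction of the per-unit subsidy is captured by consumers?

Pre-subsidy: 849 - 2P = -284 + 9P gives P* = 103, Q* = 643.
With the subsidy, sellers receive Ps = Pb + 22 for each unit, where Pb is the price buyers pay.
Supply in terms of Pb becomes Qs = -284 + 9(Pb + 22) = -86 + 9Pb. Setting this equal to demand: 849 - 2Pb = -86 + 9Pb, so Pb = 85.
Sellers receive Ps = 85 + 22 = 107; Q' = 849 − 2·85 = 679.
Buyers' price falls by P* − Pb = 103 − 85 = 18; sellers' price rises by Ps − P* = 107 − 103 = 4.
So consumers capture 18/22 = 9/11 of each unit of subsidy.

Consumer share = 9/11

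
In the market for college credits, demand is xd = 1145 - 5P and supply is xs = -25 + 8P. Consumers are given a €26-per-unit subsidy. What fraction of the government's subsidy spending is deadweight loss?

DWL / government spending = 8/155

Pre-subsidy: 1145 - 5P = -25 + 8P gives P* = 90, x* = 695.
With the rebate, buyers effectively pay Pb = Ps − 26, where Ps is the price sellers receive.
Demand in terms of Ps becomes xd = 1145 − 5(Ps − 26) = 1275 - 5Ps. Setting this equal to supply: 1275 - 5Ps = -25 + 8Ps, so Ps = 100.
Buyers pay Pb = 100 − 26 = 74; x' = -25 + 8·100 = 775.
ΔCS = ½(695 + 775)(90 − 74) = 11760; ΔPS = ½(695 + 775)(100 − 90) = 7350.
Government spending = 26 × 775 = 20150.
DWL = ½ × 26 × (775 − 695) = 1040; fraction = 1040 / 20150 = 8/155.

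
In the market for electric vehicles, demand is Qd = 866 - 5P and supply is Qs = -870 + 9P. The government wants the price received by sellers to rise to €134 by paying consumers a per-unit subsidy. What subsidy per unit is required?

At a seller price of 134, quantity supplied is -870 + 9·134 = 336.
Buyers absorb 336 only when they pay Pb with 866 − 5·Pb = 336, i.e. Pb = 106.
s = Ps − Pb = 134 − 106 = 28.

Required subsidy s = €28 per unit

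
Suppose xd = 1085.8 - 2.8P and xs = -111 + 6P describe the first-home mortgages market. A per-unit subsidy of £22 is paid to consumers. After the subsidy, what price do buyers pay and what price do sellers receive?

Buyers pay £121; sellers receive £143

Pre-subsidy: 1085.8 - 2.8P = -111 + 6P gives P* = 136, x* = 705.
With the rebate, buyers effectively pay Pb = Ps − 22, where Ps is the price sellers receive.
Demand in terms of Ps becomes xd = 1085.8 − 2.8(Ps − 22) = 1147.4 - 2.8Ps. Setting this equal to supply: 1147.4 - 2.8Ps = -111 + 6Ps, so Ps = 143.
Buyers pay Pb = 143 − 22 = 121; x' = -111 + 6·143 = 747.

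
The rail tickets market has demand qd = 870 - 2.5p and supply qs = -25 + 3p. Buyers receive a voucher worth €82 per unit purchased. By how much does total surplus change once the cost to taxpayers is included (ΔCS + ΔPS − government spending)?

Net change in total surplus = -50430/11

Pre-subsidy: 870 - 2.5p = -25 + 3p gives p* = 1790/11, q* = 5095/11.
With the rebate, buyers effectively pay pb = ps − 82, where ps is the price sellers receive.
Demand in terms of ps becomes qd = 870 − 2.5(ps − 82) = 1075 - 2.5ps. Setting this equal to supply: 1075 - 2.5ps = -25 + 3ps, so ps = 200.
Buyers pay pb = 200 − 82 = 118; q' = -25 + 3·200 = 575.
ΔCS = ½(5095/11 + 575)(1790/11 − 118) = 2809320/121; ΔPS = ½(5095/11 + 575)(200 − 1790/11) = 2341100/121.
Government spending = 82 × 575 = 47150.
Net change = 2809320/121 + 2341100/121 − 47150 = -50430/11. The loss equals the DWL triangle ½·82·1230/11.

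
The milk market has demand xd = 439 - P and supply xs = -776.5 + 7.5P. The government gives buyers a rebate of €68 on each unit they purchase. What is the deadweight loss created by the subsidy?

Pre-subsidy: 439 - P = -776.5 + 7.5P gives P* = 143, x* = 296.
With the rebate, buyers effectively pay Pb = Ps − 68, where Ps is the price sellers receive.
Demand in terms of Ps becomes xd = 439 − 1(Ps − 68) = 507 - Ps. Setting this equal to supply: 507 - Ps = -776.5 + 7.5Ps, so Ps = 151.
Buyers pay Pb = 151 − 68 = 83; x' = -776.5 + 7.5·151 = 356.
The subsidy expands output by 356 − 296 = 60 past the efficient level; on those units the gap between marginal cost and willingness to pay runs from 0 up to 68.
DWL = ½ × 68 × 60 = 2040.

Deadweight loss = €2040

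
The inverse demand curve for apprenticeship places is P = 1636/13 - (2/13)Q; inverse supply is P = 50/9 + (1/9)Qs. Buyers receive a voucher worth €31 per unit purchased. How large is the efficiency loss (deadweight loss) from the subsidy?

Deadweight loss = €1813.5

Pre-subsidy: 1636/13 - (2/13)Q = 50/9 + (1/9)Q gives Q* = 454 and P* = 56.
With the rebate, buyers effectively pay Pb = Ps − 31, where Ps is the price sellers receive.
On the curves, Pb = 1636/13 - (2/13)Q and Ps = 50/9 + (1/9)Q; the wedge Ps − Pb = 31 gives 50/9 + (1/9)Q − (1636/13 - (2/13)Q) = 31, so Q' = 571.
Then Pb = 1636/13 − (2/13)·571 = 38 and Ps = 50/9 + (1/9)·571 = 69.
The subsidy expands output by 571 − 454 = 117 past the efficient level; on those units the gap between marginal cost and willingness to pay runs from 0 up to 31.
DWL = ½ × 31 × 117 = 1813.5.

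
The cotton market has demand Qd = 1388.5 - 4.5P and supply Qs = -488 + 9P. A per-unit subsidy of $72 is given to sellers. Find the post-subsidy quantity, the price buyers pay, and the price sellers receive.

Pre-subsidy: 1388.5 - 4.5P = -488 + 9P gives P* = 139, Q* = 763.
With the subsidy, sellers receive Ps = Pb + 72 for each unit, where Pb is the price buyers pay.
Supply in terms of Pb becomes Qs = -488 + 9(Pb + 72) = 160 + 9Pb. Setting this equal to demand: 1388.5 - 4.5Pb = 160 + 9Pb, so Pb = 91.
Sellers receive Ps = 91 + 72 = 163; Q' = 1388.5 − 4.5·91 = 979.

Q' = 979; buyers pay $91; sellers receive $163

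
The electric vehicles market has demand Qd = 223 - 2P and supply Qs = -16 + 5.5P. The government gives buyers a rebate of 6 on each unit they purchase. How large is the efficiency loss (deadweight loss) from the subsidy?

Pre-subsidy: 223 - 2P = -16 + 5.5P gives P* = 478/15, Q* = 2389/15.
With the rebate, buyers effectively pay Pb = Ps − 6, where Ps is the price sellers receive.
Demand in terms of Ps becomes Qd = 223 − 2(Ps − 6) = 235 - 2Ps. Setting this equal to supply: 235 - 2Ps = -16 + 5.5Ps, so Ps = 502/15.
Buyers pay Pb = 502/15 − 6 = 412/15; Q' = -16 + 5.5·(502/15) = 2521/15.
The subsidy expands output by 2521/15 − 2389/15 = 8.8 past the efficient level; on those units the gap between marginal cost and willingness to pay runs from 0 up to 6.
DWL = ½ × 6 × 8.8 = 26.4.

Deadweight loss = 26.4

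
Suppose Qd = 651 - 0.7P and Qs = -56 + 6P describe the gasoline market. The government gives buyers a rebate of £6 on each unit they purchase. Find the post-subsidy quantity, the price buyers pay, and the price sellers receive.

Pre-subsidy: 651 - 0.7P = -56 + 6P gives P* = 7070/67, Q* = 38668/67.
With the rebate, buyers effectively pay Pb = Ps − 6, where Ps is the price sellers receive.
Demand in terms of Ps becomes Qd = 651 − 0.7(Ps − 6) = 655.2 - 0.7Ps. Setting this equal to supply: 655.2 - 0.7Ps = -56 + 6Ps, so Ps = 7112/67.
Buyers pay Pb = 7112/67 − 6 = 6710/67; Q' = -56 + 6·(7112/67) = 38920/67.

Q' = 38920/67; buyers pay 6710/67; sellers receive 7112/67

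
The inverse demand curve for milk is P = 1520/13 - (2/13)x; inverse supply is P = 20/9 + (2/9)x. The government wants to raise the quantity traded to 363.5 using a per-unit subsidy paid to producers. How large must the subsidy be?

Required subsidy s = 22 per unit

At x = 363.5, from the demand curve buyers pay Pb = 1520/13 − (2/13)·363.5 = 61; from the supply curve sellers need Ps = 20/9 + (2/9)·363.5 = 83.
The subsidy must fill the gap: s = Ps − Pb = 83 − 61 = 22.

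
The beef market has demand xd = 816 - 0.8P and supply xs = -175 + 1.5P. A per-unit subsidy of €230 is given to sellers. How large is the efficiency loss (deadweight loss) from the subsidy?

Pre-subsidy: 816 - 0.8P = -175 + 1.5P gives P* = 9910/23, x* = 10840/23.
With the subsidy, sellers receive Ps = Pb + 230 for each unit, where Pb is the price buyers pay.
Supply in terms of Pb becomes xs = -175 + 1.5(Pb + 230) = 170 + 1.5Pb. Setting this equal to demand: 816 - 0.8Pb = 170 + 1.5Pb, so Pb = 6460/23.
Sellers receive Ps = 6460/23 + 230 = 11750/23; x' = 816 − 0.8·(6460/23) = 13600/23.
The subsidy expands output by 13600/23 − 10840/23 = 120 past the efficient level; on those units the gap between marginal cost and willingness to pay runs from 0 up to 230.
DWL = ½ × 230 × 120 = 13800.

Deadweight loss = €13800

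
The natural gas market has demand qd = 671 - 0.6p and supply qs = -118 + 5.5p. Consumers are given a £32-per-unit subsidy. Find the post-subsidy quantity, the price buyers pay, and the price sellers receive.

q' = 37253/61; buyers pay 6130/61; sellers receive 8082/61

Pre-subsidy: 671 - 0.6p = -118 + 5.5p gives p* = 7890/61, q* = 36197/61.
With the rebate, buyers effectively pay pb = ps − 32, where ps is the price sellers receive.
Demand in terms of ps becomes qd = 671 − 0.6(ps − 32) = 690.2 - 0.6ps. Setting this equal to supply: 690.2 - 0.6ps = -118 + 5.5ps, so ps = 8082/61.
Buyers pay pb = 8082/61 − 32 = 6130/61; q' = -118 + 5.5·(8082/61) = 37253/61.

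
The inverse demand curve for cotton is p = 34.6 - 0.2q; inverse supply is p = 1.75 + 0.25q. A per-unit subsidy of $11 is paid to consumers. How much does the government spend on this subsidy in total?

Pre-subsidy: 34.6 - 0.2q = 1.75 + 0.25q gives q* = 73 and p* = 20.
With the rebate, buyers effectively pay pb = ps − 11, where ps is the price sellers receive.
On the curves, pb = 34.6 - 0.2q and ps = 1.75 + 0.25q; the wedge ps − pb = 11 gives 1.75 + 0.25q − (34.6 - 0.2q) = 11, so q' = 877/9.
Then pb = 34.6 − 0.2·(877/9) = 136/9 and ps = 1.75 + 0.25·(877/9) = 235/9.
Government outlay = subsidy × quantity = 11 × 877/9 = 9647/9.

Government cost = 9647/9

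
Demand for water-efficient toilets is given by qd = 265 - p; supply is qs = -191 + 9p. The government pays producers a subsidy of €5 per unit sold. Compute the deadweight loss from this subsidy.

Deadweight loss = €11.25

Pre-subsidy: 265 - p = -191 + 9p gives p* = 45.6, q* = 219.4.
With the subsidy, sellers receive ps = pb + 5 for each unit, where pb is the price buyers pay.
Supply in terms of pb becomes qs = -191 + 9(pb + 5) = -146 + 9pb. Setting this equal to demand: 265 - pb = -146 + 9pb, so pb = 41.1.
Sellers receive ps = 41.1 + 5 = 46.1; q' = 265 − 1·41.1 = 223.9.
The subsidy expands output by 223.9 − 219.4 = 4.5 past the efficient level; on those units the gap between marginal cost and willingness to pay runs from 0 up to 5.
DWL = ½ × 5 × 4.5 = 11.25.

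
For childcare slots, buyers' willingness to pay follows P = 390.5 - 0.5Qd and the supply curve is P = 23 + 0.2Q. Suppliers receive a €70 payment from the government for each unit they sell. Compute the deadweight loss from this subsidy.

Pre-subsidy: 390.5 - 0.5Q = 23 + 0.2Q gives Q* = 525 and P* = 128.
With the subsidy, sellers receive Ps = Pb + 70 for each unit, where Pb is the price buyers pay.
On the curves, Pb = 390.5 - 0.5Q and Ps = 23 + 0.2Q; the wedge Ps − Pb = 70 gives 23 + 0.2Q − (390.5 - 0.5Q) = 70, so Q' = 625.
Then Pb = 390.5 − 0.5·625 = 78 and Ps = 23 + 0.2·625 = 148.
The subsidy expands output by 625 − 525 = 100 past the efficient level; on those units the gap between marginal cost and willingness to pay runs from 0 up to 70.
DWL = ½ × 70 × 100 = 3500.

Deadweight loss = €3500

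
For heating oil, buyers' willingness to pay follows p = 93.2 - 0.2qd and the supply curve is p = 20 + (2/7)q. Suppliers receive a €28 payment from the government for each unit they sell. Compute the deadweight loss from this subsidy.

Deadweight loss = 13720/17

Pre-subsidy: 93.2 - 0.2q = 20 + (2/7)q gives q* = 2562/17 and p* = 1072/17.
With the subsidy, sellers receive ps = pb + 28 for each unit, where pb is the price buyers pay.
On the curves, pb = 93.2 - 0.2q and ps = 20 + (2/7)q; the wedge ps − pb = 28 gives 20 + (2/7)q − (93.2 - 0.2q) = 28, so q' = 3542/17.
Then pb = 93.2 − 0.2·(3542/17) = 876/17 and ps = 20 + (2/7)·(3542/17) = 1352/17.
The subsidy expands output by 3542/17 − 2562/17 = 980/17 past the efficient level; on those units the gap between marginal cost and willingness to pay runs from 0 up to 28.
DWL = ½ × 28 × 980/17 = 13720/17.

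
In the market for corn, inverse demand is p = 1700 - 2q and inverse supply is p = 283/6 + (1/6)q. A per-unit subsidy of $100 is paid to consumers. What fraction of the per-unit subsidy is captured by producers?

Pre-subsidy: 1700 - 2q = 283/6 + (1/6)q gives q* = 9917/13 and p* = 2266/13.
With the rebate, buyers effectively pay pb = ps − 100, where ps is the price sellers receive.
On the curves, pb = 1700 - 2q and ps = 283/6 + (1/6)q; the wedge ps − pb = 100 gives 283/6 + (1/6)q − (1700 - 2q) = 100, so q' = 809.
Then pb = 1700 − 2·809 = 82 and ps = 283/6 + (1/6)·809 = 182.
Buyers' price falls by p* − pb = 2266/13 − 82 = 1200/13; sellers' price rises by ps − p* = 182 − 2266/13 = 100/13.
So producers capture (100/13)/100 = 1/13 of each unit of subsidy.

Producer share = 1/13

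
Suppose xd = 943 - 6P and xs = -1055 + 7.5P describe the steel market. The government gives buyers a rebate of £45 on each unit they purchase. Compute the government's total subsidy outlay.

Pre-subsidy: 943 - 6P = -1055 + 7.5P gives P* = 148, x* = 55.
With the rebate, buyers effectively pay Pb = Ps − 45, where Ps is the price sellers receive.
Demand in terms of Ps becomes xd = 943 − 6(Ps − 45) = 1213 - 6Ps. Setting this equal to supply: 1213 - 6Ps = -1055 + 7.5Ps, so Ps = 168.
Buyers pay Pb = 168 − 45 = 123; x' = -1055 + 7.5·168 = 205.
Government outlay = subsidy × quantity = 45 × 205 = 9225.

Government cost = £9225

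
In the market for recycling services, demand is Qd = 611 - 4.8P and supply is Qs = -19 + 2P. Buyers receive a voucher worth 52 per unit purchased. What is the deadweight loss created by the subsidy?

Deadweight loss = 32448/17

Pre-subsidy: 611 - 4.8P = -19 + 2P gives P* = 1575/17, Q* = 2827/17.
With the rebate, buyers effectively pay Pb = Ps − 52, where Ps is the price sellers receive.
Demand in terms of Ps becomes Qd = 611 − 4.8(Ps − 52) = 860.6 - 4.8Ps. Setting this equal to supply: 860.6 - 4.8Ps = -19 + 2Ps, so Ps = 2199/17.
Buyers pay Pb = 2199/17 − 52 = 1315/17; Q' = -19 + 2·(2199/17) = 4075/17.
The subsidy expands output by 4075/17 − 2827/17 = 1248/17 past the efficient level; on those units the gap between marginal cost and willingness to pay runs from 0 up to 52.
DWL = ½ × 52 × 1248/17 = 32448/17.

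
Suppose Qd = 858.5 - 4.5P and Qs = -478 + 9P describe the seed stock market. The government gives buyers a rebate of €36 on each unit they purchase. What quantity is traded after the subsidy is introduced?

Q' = 521

Pre-subsidy: 858.5 - 4.5P = -478 + 9P gives P* = 99, Q* = 413.
With the rebate, buyers effectively pay Pb = Ps − 36, where Ps is the price sellers receive.
Demand in terms of Ps becomes Qd = 858.5 − 4.5(Ps − 36) = 1020.5 - 4.5Ps. Setting this equal to supply: 1020.5 - 4.5Ps = -478 + 9Ps, so Ps = 111.
Buyers pay Pb = 111 − 36 = 75; Q' = -478 + 9·111 = 521.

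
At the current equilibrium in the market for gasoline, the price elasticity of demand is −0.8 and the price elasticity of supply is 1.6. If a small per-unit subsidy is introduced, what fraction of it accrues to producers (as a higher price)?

Producer share = 1/3

For a small subsidy around the equilibrium, the benefit split depends on the relative slopes, which at a point are proportional to the elasticities.
Buyer share = εs/(εs + |εd|) = 1.6/(1.6 + 0.8) = 2/3; seller share = |εd|/(εs + |εd|) = 1/3.
So producers capture 1/3 of the subsidy.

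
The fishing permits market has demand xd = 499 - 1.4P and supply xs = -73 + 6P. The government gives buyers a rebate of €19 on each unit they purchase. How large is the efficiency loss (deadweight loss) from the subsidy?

Pre-subsidy: 499 - 1.4P = -73 + 6P gives P* = 2860/37, x* = 14459/37.
With the rebate, buyers effectively pay Pb = Ps − 19, where Ps is the price sellers receive.
Demand in terms of Ps becomes xd = 499 − 1.4(Ps − 19) = 525.6 - 1.4Ps. Setting this equal to supply: 525.6 - 1.4Ps = -73 + 6Ps, so Ps = 2993/37.
Buyers pay Pb = 2993/37 − 19 = 2290/37; x' = -73 + 6·(2993/37) = 15257/37.
The subsidy expands output by 15257/37 − 14459/37 = 798/37 past the efficient level; on those units the gap between marginal cost and willingness to pay runs from 0 up to 19.
DWL = ½ × 19 × 798/37 = 7581/37.

Deadweight loss = 7581/37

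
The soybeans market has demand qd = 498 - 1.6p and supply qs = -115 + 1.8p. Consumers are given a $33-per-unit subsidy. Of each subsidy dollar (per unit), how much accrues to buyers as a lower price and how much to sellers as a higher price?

Buyers gain 297/17 per unit; sellers gain 264/17 per unit

Pre-subsidy: 498 - 1.6p = -115 + 1.8p gives p* = 3065/17, q* = 3562/17.
With the rebate, buyers effectively pay pb = ps − 33, where ps is the price sellers receive.
Demand in terms of ps becomes qd = 498 − 1.6(ps − 33) = 550.8 - 1.6ps. Setting this equal to supply: 550.8 - 1.6ps = -115 + 1.8ps, so ps = 3329/17.
Buyers pay pb = 3329/17 − 33 = 2768/17; q' = -115 + 1.8·(3329/17) = 20186/85.
Buyers' price falls by p* − pb = 3065/17 − 2768/17 = 297/17; sellers' price rises by ps − p* = 3329/17 − 3065/17 = 264/17.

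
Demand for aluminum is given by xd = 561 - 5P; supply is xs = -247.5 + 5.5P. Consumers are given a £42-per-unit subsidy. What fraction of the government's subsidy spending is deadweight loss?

Pre-subsidy: 561 - 5P = -247.5 + 5.5P gives P* = 77, x* = 176.
With the rebate, buyers effectively pay Pb = Ps − 42, where Ps is the price sellers receive.
Demand in terms of Ps becomes xd = 561 − 5(Ps − 42) = 771 - 5Ps. Setting this equal to supply: 771 - 5Ps = -247.5 + 5.5Ps, so Ps = 97.
Buyers pay Pb = 97 − 42 = 55; x' = -247.5 + 5.5·97 = 286.
ΔCS = ½(176 + 286)(77 − 55) = 5082; ΔPS = ½(176 + 286)(97 − 77) = 4620.
Government spending = 42 × 286 = 12012.
DWL = ½ × 42 × (286 − 176) = 2310; fraction = 2310 / 12012 = 5/26.

DWL / government spending = 5/26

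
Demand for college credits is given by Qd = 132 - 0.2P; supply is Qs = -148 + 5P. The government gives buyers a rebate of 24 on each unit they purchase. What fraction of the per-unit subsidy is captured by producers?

Producer share = 1/26

Pre-subsidy: 132 - 0.2P = -148 + 5P gives P* = 700/13, Q* = 1576/13.
With the rebate, buyers effectively pay Pb = Ps − 24, where Ps is the price sellers receive.
Demand in terms of Ps becomes Qd = 132 − 0.2(Ps − 24) = 136.8 - 0.2Ps. Setting this equal to supply: 136.8 - 0.2Ps = -148 + 5Ps, so Ps = 712/13.
Buyers pay Pb = 712/13 − 24 = 400/13; Q' = -148 + 5·(712/13) = 1636/13.
Buyers' price falls by P* − Pb = 700/13 − 400/13 = 300/13; sellers' price rises by Ps − P* = 712/13 − 700/13 = 12/13.
So producers capture (12/13)/24 = 1/26 of each unit of subsidy.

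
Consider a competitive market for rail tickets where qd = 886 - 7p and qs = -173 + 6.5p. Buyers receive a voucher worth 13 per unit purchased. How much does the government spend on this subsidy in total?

Pre-subsidy: 886 - 7p = -173 + 6.5p gives p* = 706/9, q* = 3032/9.
With the rebate, buyers effectively pay pb = ps − 13, where ps is the price sellers receive.
Demand in terms of ps becomes qd = 886 − 7(ps − 13) = 977 - 7ps. Setting this equal to supply: 977 - 7ps = -173 + 6.5ps, so ps = 2300/27.
Buyers pay pb = 2300/27 − 13 = 1949/27; q' = -173 + 6.5·(2300/27) = 10279/27.
Government outlay = subsidy × quantity = 13 × 10279/27 = 133627/27.

Government cost = 133627/27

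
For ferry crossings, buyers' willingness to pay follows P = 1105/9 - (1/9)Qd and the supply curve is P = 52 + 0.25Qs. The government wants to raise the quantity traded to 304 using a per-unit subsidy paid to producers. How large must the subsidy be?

At Q = 304, from the demand curve buyers pay Pb = 1105/9 − (1/9)·304 = 89; from the supply curve sellers need Ps = 52 + 0.25·304 = 128.
The subsidy must fill the gap: s = Ps − Pb = 128 − 89 = 39.

Required subsidy s = 39 per unit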